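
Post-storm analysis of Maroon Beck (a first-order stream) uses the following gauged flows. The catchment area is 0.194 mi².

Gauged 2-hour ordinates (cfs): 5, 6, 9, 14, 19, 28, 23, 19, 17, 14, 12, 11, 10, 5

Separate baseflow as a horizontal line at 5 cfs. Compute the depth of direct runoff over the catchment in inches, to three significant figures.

Direct runoff: 0.0, 1.0, 4.0, 9.0, 14.0, 23.0, 18.0, 14.0, 12.0, 9.0, 7.0, 6.0, 5.0, 0.0 cfs; ΣQ_DR = 122.0 cfs.
V = ΣQ_DR · Δt = 122.0 × 7200 s = 8.784 × 10^5 ft³.
Over A = 0.194 mi², depth = V / A = 1.95 in.

d ≈ 1.95 in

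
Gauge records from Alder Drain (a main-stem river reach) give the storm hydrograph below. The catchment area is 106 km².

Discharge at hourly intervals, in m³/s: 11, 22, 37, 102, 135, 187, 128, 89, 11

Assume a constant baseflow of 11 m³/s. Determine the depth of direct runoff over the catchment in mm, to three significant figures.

Direct runoff: 0.0, 11.0, 26.0, 91.0, 124.0, 176.0, 117.0, 78.0, 0.0 m³/s; ΣQ_DR = 623.0 m³/s.
V = ΣQ_DR · Δt = 623.0 × 3600 s = 2.243 × 10^6 m³.
Over A = 106 km², depth = V / A = 21.2 mm.

d ≈ 21.2 mm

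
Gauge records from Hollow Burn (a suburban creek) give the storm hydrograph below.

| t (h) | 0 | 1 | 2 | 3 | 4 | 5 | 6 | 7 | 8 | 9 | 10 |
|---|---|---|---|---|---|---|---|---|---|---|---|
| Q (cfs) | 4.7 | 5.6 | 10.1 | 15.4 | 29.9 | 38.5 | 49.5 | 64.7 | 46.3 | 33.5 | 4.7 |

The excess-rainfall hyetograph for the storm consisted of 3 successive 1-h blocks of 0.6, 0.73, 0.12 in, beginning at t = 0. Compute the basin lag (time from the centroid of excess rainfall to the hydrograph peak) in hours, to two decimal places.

Centroid of excess rainfall: t_c = Σ P_i·t̄_i / ΣP_i = 1.1690 h (block centres at 0.5, 1.5, 2.5 h).
Hydrograph peak occurs at t = 7 h, so basin lag t_L = 7 − 1.1690 = 5.83 h.

t_L ≈ 5.83 h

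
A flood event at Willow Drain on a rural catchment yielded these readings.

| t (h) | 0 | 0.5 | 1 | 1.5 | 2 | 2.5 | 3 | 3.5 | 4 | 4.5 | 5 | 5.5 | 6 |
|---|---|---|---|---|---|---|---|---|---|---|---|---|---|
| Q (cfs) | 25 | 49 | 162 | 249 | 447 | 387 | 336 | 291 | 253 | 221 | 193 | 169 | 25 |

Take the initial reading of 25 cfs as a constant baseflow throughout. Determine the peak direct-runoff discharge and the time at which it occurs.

Q_p = 422.0 cfs at t = 2 h

Subtracting baseflow gives direct-runoff ordinates: 0.0, 24.0, 137.0, 224.0, 422.0, 362.0, 311.0, 266.0, 228.0, 196.0, 168.0, 144.0, 0.0 cfs.
The maximum is 422.0 cfs, occurring at the reading for t = 2 h.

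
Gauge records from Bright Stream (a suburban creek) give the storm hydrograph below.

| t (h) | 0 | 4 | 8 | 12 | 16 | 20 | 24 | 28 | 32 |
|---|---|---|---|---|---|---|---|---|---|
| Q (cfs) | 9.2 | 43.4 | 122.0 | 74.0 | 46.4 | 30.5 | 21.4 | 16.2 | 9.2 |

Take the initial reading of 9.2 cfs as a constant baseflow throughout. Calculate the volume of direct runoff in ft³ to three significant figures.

V ≈ 4.17 × 10^6 ft³

Direct-runoff ordinates (Q − Q_b): 0.0, 34.2, 112.8, 64.8, 37.2, 21.3, 12.2, 7.0, 0.0 cfs.
ΣQ_DR = 289.5 cfs.
With Δt = 4 h = 14400 s, V = ΣQ_DR · Δt = 289.5 × 14400 = 4.17 × 10^6 ft³.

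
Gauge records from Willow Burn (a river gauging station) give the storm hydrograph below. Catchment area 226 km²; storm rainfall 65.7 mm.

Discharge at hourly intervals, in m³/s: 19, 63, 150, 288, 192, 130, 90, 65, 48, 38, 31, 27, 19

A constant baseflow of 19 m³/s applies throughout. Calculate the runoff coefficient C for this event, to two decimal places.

ΣQ_DR = 913.0 m³/s; V = ΣQ_DR·Δt = 3.287 × 10^6 m³.
Runoff depth d = V / A = 14.54 mm.
C = d / P = 14.54 / 65.7 = 0.22.

C ≈ 0.22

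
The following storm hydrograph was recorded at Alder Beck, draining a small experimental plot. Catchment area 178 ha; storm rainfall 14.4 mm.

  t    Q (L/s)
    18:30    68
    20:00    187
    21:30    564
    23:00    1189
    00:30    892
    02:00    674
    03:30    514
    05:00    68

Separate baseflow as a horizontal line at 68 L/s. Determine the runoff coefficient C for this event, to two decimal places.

ΣQ_DR = 3612 L/s; V = ΣQ_DR·Δt = 1.950 × 10^7 L.
Runoff depth d = V / A = 10.96 mm.
C = d / P = 10.96 / 14.4 = 0.76.

C ≈ 0.76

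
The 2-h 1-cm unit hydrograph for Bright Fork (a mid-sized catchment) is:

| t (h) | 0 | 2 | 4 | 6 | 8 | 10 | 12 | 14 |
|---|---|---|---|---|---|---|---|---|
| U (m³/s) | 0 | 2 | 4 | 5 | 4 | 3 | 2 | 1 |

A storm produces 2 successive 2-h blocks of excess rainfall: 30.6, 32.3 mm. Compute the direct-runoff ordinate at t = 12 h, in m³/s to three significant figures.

By discrete convolution, Q_j = Σ (P_i / 10 mm) · U_{j−i}.
At t = 12 h (j=6): Q = (30.6/10)·2 + (32.3/10)·3 = 15.8 m³/s.

Q ≈ 15.8 m³/s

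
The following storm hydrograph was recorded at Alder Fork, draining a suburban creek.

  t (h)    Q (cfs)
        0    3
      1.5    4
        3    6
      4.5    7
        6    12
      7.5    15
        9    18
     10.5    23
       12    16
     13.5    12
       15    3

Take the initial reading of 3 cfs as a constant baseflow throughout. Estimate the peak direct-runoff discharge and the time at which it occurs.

Q_p = 20.0 cfs at t = 10.5 h

Subtracting baseflow gives direct-runoff ordinates: 0.0, 1.0, 3.0, 4.0, 9.0, 12.0, 15.0, 20.0, 13.0, 9.0, 0.0 cfs.
The maximum is 20.0 cfs, occurring at the reading for t = 10.5 h.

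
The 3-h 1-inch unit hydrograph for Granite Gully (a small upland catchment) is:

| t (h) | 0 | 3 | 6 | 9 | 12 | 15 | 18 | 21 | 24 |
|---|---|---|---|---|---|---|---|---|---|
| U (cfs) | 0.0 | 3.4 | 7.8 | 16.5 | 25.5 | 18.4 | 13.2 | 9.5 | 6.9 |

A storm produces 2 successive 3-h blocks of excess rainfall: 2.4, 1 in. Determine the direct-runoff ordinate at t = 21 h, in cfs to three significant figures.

Q ≈ 36.0 cfs

By discrete convolution, Q_j = Σ (P_i / 1 in) · U_{j−i}.
At t = 21 h (j=7): Q = (2.4/1)·9.5 + (1/1)·13.2 = 36.0 cfs.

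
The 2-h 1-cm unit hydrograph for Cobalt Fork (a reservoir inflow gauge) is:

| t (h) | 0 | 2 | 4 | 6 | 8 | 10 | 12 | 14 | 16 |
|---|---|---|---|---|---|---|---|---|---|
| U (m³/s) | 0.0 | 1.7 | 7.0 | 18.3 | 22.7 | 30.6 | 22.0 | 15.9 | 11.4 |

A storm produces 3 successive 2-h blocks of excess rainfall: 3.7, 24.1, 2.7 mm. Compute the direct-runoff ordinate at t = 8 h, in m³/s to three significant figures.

Q ≈ 54.4 m³/s

By discrete convolution, Q_j = Σ (P_i / 10 mm) · U_{j−i}.
At t = 8 h (j=4): Q = (3.7/10)·22.7 + (24.1/10)·18.3 + (2.7/10)·7.0 = 54.4 m³/s.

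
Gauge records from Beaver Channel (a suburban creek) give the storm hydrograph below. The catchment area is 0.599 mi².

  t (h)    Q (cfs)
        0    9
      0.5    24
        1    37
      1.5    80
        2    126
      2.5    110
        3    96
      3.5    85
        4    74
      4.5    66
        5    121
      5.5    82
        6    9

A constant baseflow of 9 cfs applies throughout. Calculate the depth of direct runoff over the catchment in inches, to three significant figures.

d ≈ 1.04 in

Direct runoff: 0.0, 15.0, 28.0, 71.0, 117.0, 101.0, 87.0, 76.0, 65.0, 57.0, 112.0, 73.0, 0.0 cfs; ΣQ_DR = 802.0 cfs.
V = ΣQ_DR · Δt = 802.0 × 1800 s = 1.444 × 10^6 ft³.
Over A = 0.599 mi², depth = V / A = 1.04 in.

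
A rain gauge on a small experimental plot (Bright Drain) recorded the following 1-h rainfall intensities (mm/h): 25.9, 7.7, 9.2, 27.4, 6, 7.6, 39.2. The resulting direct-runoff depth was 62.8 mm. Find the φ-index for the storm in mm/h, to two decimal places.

φ ≈ 9.90 mm/h

Only the 3 blocks with intensity above φ contribute runoff: 25.9, 27.4, 39.2 mm/h.
Σ(I−φ)·Δt = d  ⇒  (25.9+27.4+39.2 − 3φ)·1 = 62.8
φ = (92.50 − 62.8/1) / 3 = 9.90 mm/h.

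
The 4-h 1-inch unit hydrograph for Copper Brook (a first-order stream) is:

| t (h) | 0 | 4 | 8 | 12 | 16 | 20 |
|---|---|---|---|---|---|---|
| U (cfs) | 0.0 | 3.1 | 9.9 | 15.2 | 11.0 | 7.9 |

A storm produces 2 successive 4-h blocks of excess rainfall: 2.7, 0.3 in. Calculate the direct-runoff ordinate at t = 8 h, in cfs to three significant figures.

By discrete convolution, Q_j = Σ (P_i / 1 in) · U_{j−i}.
At t = 8 h (j=2): Q = (2.7/1)·9.9 + (0.3/1)·3.1 = 27.7 cfs.

Q ≈ 27.7 cfs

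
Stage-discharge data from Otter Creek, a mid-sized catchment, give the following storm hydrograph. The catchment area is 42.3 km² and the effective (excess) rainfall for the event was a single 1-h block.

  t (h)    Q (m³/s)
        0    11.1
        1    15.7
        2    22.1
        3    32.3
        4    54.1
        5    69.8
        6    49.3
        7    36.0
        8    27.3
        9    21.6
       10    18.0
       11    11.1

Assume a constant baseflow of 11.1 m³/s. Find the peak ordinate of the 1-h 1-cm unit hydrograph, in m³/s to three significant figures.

Direct runoff: 0.0, 4.6, 11.0, 21.2, 43.0, 58.7, 38.2, 24.9, 16.2, 10.5, 6.9, 0.0 m³/s; ΣQ_DR = 235.2 m³/s, peak = 58.7 m³/s.
Runoff depth d = ΣQ_DR·Δt / A = 235.2 × 3600 / (42.3 km²) = 20.02 mm.
The 1-cm UH is the DRH scaled by (10 mm)/d, so U_p = 58.7 × 10/20.02 = 29.3 m³/s.

U_p ≈ 29.3 m³/s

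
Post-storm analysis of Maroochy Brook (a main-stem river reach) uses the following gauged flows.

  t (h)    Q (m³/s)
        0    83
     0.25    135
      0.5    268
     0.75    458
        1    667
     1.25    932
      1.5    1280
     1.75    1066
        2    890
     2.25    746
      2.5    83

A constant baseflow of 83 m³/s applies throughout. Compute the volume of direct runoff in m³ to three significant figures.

V ≈ 5.13 × 10^6 m³

Direct-runoff ordinates (Q − Q_b): 0.0, 52.0, 185.0, 375.0, 584.0, 849.0, 1197.0, 983.0, 807.0, 663.0, 0.0 m³/s.
ΣQ_DR = 5695 m³/s.
With Δt = 0.25 h = 900 s, V = ΣQ_DR · Δt = 5695 × 900 = 5.13 × 10^6 m³.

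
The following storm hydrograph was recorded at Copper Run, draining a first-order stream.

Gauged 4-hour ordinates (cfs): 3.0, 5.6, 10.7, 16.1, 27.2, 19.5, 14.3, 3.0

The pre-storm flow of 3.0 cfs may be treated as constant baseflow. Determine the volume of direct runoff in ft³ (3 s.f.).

V ≈ 1.09 × 10^6 ft³

Direct-runoff ordinates (Q − Q_b): 0.0, 2.6, 7.7, 13.1, 24.2, 16.5, 11.3, 0.0 cfs.
ΣQ_DR = 75.40 cfs.
With Δt = 4 h = 14400 s, V = ΣQ_DR · Δt = 75.40 × 14400 = 1.09 × 10^6 ft³.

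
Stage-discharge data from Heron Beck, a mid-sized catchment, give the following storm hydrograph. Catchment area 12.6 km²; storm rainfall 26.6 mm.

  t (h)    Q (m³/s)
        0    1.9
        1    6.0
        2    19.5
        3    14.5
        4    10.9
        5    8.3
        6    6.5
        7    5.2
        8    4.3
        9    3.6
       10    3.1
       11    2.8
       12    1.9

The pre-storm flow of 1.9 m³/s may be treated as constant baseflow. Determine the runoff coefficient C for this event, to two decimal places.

C ≈ 0.69

ΣQ_DR = 63.80 m³/s; V = ΣQ_DR·Δt = 2.297 × 10^5 m³.
Runoff depth d = V / A = 18.23 mm.
C = d / P = 18.23 / 26.6 = 0.69.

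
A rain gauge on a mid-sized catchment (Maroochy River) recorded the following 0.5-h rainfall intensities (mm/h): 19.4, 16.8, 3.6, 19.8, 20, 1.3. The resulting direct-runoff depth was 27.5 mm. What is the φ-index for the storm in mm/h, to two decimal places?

Only the 4 blocks with intensity above φ contribute runoff: 19.4, 16.8, 19.8, 20 mm/h.
Σ(I−φ)·Δt = d  ⇒  (19.4+16.8+19.8+20 − 4φ)·0.5 = 27.5
φ = (76.00 − 27.5/0.5) / 4 = 5.25 mm/h.

φ ≈ 5.25 mm/h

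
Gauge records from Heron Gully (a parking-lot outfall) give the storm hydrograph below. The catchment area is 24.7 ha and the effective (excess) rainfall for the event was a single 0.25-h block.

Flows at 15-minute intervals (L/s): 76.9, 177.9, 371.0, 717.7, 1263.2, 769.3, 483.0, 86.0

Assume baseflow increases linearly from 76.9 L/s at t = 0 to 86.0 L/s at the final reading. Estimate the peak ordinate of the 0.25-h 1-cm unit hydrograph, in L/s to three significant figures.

Direct runoff: 0.00, 99.70, 291.50, 636.90, 1181.10, 685.90, 398.30, 0.00 L/s; ΣQ_DR = 3293 L/s, peak = 1181.10 L/s.
Runoff depth d = ΣQ_DR·Δt / A = 3293 × 900 / (24.7 ha) = 12.00 mm.
The 1-cm UH is the DRH scaled by (10 mm)/d, so U_p = 1181.10 × 10/12.00 = 984 L/s.

U_p ≈ 984 L/s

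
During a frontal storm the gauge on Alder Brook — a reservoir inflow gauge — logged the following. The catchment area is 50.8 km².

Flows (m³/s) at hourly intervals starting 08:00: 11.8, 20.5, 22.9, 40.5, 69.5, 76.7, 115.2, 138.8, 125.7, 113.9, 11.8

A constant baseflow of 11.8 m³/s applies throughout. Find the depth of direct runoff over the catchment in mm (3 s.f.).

Direct runoff: 0.0, 8.7, 11.1, 28.7, 57.7, 64.9, 103.4, 127.0, 113.9, 102.1, 0.0 m³/s; ΣQ_DR = 617.5 m³/s.
V = ΣQ_DR · Δt = 617.5 × 3600 s = 2.223 × 10^6 m³.
Over A = 50.8 km², depth = V / A = 43.8 mm.

d ≈ 43.8 mm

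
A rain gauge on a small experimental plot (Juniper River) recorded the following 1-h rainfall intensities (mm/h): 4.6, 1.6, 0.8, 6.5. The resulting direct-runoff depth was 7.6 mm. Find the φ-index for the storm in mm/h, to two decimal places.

φ ≈ 1.75 mm/h

Only the 2 blocks with intensity above φ contribute runoff: 4.6, 6.5 mm/h.
Σ(I−φ)·Δt = d  ⇒  (4.6+6.5 − 2φ)·1 = 7.6
φ = (11.10 − 7.6/1) / 2 = 1.75 mm/h.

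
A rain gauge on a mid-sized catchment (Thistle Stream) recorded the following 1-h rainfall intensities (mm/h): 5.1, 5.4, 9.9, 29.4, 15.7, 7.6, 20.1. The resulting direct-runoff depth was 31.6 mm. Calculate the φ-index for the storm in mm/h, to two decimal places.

φ ≈ 11.20 mm/h

Only the 3 blocks with intensity above φ contribute runoff: 29.4, 15.7, 20.1 mm/h.
Σ(I−φ)·Δt = d  ⇒  (29.4+15.7+20.1 − 3φ)·1 = 31.6
φ = (65.20 − 31.6/1) / 3 = 11.20 mm/h.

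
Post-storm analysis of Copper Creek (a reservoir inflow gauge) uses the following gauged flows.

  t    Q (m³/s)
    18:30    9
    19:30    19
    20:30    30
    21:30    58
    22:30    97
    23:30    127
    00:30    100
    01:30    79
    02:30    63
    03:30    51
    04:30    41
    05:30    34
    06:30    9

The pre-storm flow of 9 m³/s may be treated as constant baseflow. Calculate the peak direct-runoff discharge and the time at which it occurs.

Q_p = 118.0 m³/s at t = 23:30

Subtracting baseflow gives direct-runoff ordinates: 0.0, 10.0, 21.0, 49.0, 88.0, 118.0, 91.0, 70.0, 54.0, 42.0, 32.0, 25.0, 0.0 m³/s.
The maximum is 118.0 m³/s, occurring at the reading for t = 23:30.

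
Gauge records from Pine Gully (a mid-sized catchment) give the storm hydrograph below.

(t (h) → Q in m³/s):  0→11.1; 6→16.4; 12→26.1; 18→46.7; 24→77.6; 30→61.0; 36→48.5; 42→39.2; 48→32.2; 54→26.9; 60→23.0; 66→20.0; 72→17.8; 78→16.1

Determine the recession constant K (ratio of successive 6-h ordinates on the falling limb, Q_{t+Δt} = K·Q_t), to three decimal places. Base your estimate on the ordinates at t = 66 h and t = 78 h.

K ≈ 0.897

Using the recession-limb readings at t = 66 h and t = 78 h: Q falls from 20.0 to 16.1 m³/s over 2 intervals.
K = (Q₂/Q₁)^(1/2) = (16.1/20.0)^(1/2) = 0.897.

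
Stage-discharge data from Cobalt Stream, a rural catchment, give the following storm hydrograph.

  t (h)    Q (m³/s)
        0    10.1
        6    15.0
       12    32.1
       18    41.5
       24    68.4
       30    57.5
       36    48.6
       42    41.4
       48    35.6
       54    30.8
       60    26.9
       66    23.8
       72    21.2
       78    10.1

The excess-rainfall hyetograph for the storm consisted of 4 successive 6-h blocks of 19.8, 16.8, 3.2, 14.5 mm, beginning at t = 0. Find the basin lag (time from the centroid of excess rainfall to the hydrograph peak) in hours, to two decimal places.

t_L ≈ 13.63 h

Centroid of excess rainfall: t_c = Σ P_i·t̄_i / ΣP_i = 10.3702 h (block centres at 3, 9, 15, 21 h).
Hydrograph peak occurs at t = 24 h, so basin lag t_L = 24 − 10.3702 = 13.63 h.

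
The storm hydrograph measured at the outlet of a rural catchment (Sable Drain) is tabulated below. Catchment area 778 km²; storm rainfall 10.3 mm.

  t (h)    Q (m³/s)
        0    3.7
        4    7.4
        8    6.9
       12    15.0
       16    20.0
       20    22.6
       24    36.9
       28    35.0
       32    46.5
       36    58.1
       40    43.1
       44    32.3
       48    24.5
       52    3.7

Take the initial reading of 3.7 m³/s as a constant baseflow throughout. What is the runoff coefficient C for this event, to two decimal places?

ΣQ_DR = 303.9 m³/s; V = ΣQ_DR·Δt = 4.376 × 10^6 m³.
Runoff depth d = V / A = 5.625 mm.
C = d / P = 5.625 / 10.3 = 0.55.

C ≈ 0.55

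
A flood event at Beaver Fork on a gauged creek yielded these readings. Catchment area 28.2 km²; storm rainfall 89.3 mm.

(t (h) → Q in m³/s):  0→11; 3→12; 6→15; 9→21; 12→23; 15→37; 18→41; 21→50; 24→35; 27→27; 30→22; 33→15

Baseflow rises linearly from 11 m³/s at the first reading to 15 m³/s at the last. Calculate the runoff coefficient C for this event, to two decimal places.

ΣQ_DR = 153.0 m³/s; V = ΣQ_DR·Δt = 1.652 × 10^6 m³.
Runoff depth d = V / A = 58.60 mm.
C = d / P = 58.60 / 89.3 = 0.66.

C ≈ 0.66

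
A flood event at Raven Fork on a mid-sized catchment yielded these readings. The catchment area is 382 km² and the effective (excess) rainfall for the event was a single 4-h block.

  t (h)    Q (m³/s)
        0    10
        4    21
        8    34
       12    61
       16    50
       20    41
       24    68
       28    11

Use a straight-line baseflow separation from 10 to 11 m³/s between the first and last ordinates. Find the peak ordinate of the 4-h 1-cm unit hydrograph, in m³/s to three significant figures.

U_p ≈ 71.5 m³/s

Direct runoff: 0.00, 10.86, 23.71, 50.57, 39.43, 30.29, 57.14, 0.00 m³/s; ΣQ_DR = 212.0 m³/s, peak = 57.14 m³/s.
Runoff depth d = ΣQ_DR·Δt / A = 212.0 × 14400 / (382 km²) = 7.992 mm.
The 1-cm UH is the DRH scaled by (10 mm)/d, so U_p = 57.14 × 10/7.992 = 71.5 m³/s.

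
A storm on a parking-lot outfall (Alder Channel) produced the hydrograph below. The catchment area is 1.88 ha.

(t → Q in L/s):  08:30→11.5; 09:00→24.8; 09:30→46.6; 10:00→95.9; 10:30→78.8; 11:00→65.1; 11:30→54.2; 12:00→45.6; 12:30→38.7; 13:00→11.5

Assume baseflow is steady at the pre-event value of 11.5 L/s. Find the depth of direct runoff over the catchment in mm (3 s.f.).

Direct runoff: 0.0, 13.3, 35.1, 84.4, 67.3, 53.6, 42.7, 34.1, 27.2, 0.0 L/s; ΣQ_DR = 357.7 L/s.
V = ΣQ_DR · Δt = 357.7 × 1800 s = 6.439 × 10^5 L.
Over A = 1.88 ha, depth = V / A = 34.2 mm.

d ≈ 34.2 mm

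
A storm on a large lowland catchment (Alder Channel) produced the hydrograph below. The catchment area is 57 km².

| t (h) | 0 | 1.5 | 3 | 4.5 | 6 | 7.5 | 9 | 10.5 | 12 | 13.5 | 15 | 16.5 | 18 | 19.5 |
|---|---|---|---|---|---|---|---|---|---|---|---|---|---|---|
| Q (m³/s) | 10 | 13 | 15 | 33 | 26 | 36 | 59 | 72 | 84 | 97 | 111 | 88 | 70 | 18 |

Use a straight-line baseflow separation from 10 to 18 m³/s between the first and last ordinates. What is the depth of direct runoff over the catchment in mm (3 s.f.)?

Direct runoff: 0.00, 2.38, 3.77, 21.15, 13.54, 22.92, 45.31, 57.69, 69.08, 81.46, 94.85, 71.23, 52.62, 0.00 m³/s; ΣQ_DR = 536.0 m³/s.
V = ΣQ_DR · Δt = 536.0 × 5400 s = 2.894 × 10^6 m³.
Over A = 57 km², depth = V / A = 50.8 mm.

d ≈ 50.8 mm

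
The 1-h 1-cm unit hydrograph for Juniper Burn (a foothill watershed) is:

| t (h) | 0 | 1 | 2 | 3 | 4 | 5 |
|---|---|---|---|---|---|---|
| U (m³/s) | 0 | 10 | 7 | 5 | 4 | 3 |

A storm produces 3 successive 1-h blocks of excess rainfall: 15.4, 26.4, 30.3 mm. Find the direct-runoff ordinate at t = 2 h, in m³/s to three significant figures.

By discrete convolution, Q_j = Σ (P_i / 10 mm) · U_{j−i}.
At t = 2 h (j=2): Q = (15.4/10)·7 + (26.4/10)·10 + (30.3/10)·0 = 37.2 m³/s.

Q ≈ 37.2 m³/s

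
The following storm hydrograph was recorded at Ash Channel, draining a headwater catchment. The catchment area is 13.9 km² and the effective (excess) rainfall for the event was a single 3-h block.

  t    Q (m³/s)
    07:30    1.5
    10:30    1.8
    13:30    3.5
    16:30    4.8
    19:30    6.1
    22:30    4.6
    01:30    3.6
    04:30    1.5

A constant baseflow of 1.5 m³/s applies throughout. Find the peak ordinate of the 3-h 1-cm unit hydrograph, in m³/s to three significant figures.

Direct runoff: 0.0, 0.3, 2.0, 3.3, 4.6, 3.1, 2.1, 0.0 m³/s; ΣQ_DR = 15.40 m³/s, peak = 4.6 m³/s.
Runoff depth d = ΣQ_DR·Δt / A = 15.40 × 10800 / (13.9 km²) = 11.97 mm.
The 1-cm UH is the DRH scaled by (10 mm)/d, so U_p = 4.6 × 10/11.97 = 3.84 m³/s.

U_p ≈ 3.84 m³/s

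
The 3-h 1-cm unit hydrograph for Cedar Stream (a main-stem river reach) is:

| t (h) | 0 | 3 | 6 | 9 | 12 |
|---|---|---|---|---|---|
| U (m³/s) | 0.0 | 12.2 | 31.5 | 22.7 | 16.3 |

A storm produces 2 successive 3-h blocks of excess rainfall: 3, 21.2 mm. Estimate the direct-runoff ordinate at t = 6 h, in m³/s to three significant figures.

By discrete convolution, Q_j = Σ (P_i / 10 mm) · U_{j−i}.
At t = 6 h (j=2): Q = (3/10)·31.5 + (21.2/10)·12.2 = 35.3 m³/s.

Q ≈ 35.3 m³/s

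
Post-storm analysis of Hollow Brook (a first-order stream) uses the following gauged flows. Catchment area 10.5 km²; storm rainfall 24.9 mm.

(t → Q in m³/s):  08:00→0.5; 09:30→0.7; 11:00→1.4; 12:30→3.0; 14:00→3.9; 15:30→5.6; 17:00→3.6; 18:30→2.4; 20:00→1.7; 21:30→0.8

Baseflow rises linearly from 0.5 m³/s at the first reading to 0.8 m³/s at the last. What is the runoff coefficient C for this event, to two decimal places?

C ≈ 0.35

ΣQ_DR = 17.10 m³/s; V = ΣQ_DR·Δt = 92340 m³.
Runoff depth d = V / A = 8.794 mm.
C = d / P = 8.794 / 24.9 = 0.35.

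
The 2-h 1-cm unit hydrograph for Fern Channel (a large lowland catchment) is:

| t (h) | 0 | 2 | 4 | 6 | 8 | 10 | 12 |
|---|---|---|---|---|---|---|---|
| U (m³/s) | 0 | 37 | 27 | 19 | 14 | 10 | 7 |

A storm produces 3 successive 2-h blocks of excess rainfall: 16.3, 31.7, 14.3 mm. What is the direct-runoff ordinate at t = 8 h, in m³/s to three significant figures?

By discrete convolution, Q_j = Σ (P_i / 10 mm) · U_{j−i}.
At t = 8 h (j=4): Q = (16.3/10)·14 + (31.7/10)·19 + (14.3/10)·27 = 122 m³/s.

Q ≈ 122 m³/s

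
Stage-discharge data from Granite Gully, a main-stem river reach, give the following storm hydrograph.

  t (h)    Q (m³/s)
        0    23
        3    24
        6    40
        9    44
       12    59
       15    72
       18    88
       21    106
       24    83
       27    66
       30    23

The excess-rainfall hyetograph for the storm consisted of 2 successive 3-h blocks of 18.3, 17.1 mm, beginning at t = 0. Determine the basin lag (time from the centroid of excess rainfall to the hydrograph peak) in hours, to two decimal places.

Centroid of excess rainfall: t_c = Σ P_i·t̄_i / ΣP_i = 2.9492 h (block centres at 1.5, 4.5 h).
Hydrograph peak occurs at t = 21 h, so basin lag t_L = 21 − 2.9492 = 18.05 h.

t_L ≈ 18.05 h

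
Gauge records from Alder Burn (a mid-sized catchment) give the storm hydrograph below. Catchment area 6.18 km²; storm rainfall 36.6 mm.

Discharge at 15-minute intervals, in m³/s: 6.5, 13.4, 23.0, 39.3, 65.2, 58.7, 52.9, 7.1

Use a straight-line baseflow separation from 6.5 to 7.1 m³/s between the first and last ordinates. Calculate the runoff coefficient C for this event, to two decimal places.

C ≈ 0.84

ΣQ_DR = 211.7 m³/s; V = ΣQ_DR·Δt = 1.905 × 10^5 m³.
Runoff depth d = V / A = 30.83 mm.
C = d / P = 30.83 / 36.6 = 0.84.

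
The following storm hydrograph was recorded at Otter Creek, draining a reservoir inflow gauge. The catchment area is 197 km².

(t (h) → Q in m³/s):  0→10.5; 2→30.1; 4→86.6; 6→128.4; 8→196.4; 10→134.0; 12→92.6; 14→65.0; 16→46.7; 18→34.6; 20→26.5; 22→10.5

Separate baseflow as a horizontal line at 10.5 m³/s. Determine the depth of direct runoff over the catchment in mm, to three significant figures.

Direct runoff: 0.0, 19.6, 76.1, 117.9, 185.9, 123.5, 82.1, 54.5, 36.2, 24.1, 16.0, 0.0 m³/s; ΣQ_DR = 735.9 m³/s.
V = ΣQ_DR · Δt = 735.9 × 7200 s = 5.298 × 10^6 m³.
Over A = 197 km², depth = V / A = 26.9 mm.

d ≈ 26.9 mm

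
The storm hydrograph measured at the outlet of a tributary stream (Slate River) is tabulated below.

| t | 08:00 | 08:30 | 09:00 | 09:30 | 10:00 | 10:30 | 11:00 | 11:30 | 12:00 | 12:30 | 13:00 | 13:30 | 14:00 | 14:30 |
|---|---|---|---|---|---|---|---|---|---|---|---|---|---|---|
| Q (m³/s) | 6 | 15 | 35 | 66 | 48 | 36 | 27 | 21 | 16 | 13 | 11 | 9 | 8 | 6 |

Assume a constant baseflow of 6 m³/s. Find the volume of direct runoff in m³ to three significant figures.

Direct-runoff ordinates (Q − Q_b): 0.0, 9.0, 29.0, 60.0, 42.0, 30.0, 21.0, 15.0, 10.0, 7.0, 5.0, 3.0, 2.0, 0.0 m³/s.
ΣQ_DR = 233.0 m³/s.
With Δt = 0.5 h = 1800 s, V = ΣQ_DR · Δt = 233.0 × 1800 = 4.19 × 10^5 m³.

V ≈ 4.19 × 10^5 m³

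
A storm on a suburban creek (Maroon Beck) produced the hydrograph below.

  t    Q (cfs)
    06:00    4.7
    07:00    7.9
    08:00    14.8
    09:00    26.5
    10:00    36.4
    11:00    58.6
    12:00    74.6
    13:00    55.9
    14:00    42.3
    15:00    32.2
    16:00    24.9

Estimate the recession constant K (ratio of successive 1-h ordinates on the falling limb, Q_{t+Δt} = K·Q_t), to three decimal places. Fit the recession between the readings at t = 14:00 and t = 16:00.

Using the recession-limb readings at t = 14:00 and t = 16:00: Q falls from 42.3 to 24.9 cfs over 2 intervals.
K = (Q₂/Q₁)^(1/2) = (24.9/42.3)^(1/2) = 0.767.

K ≈ 0.767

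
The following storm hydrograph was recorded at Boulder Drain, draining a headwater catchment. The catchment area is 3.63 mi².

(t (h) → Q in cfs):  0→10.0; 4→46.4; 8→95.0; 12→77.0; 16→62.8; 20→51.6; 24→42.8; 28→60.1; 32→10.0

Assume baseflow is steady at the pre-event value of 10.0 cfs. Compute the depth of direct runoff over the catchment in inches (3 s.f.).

Direct runoff: 0.0, 36.4, 85.0, 67.0, 52.8, 41.6, 32.8, 50.1, 0.0 cfs; ΣQ_DR = 365.7 cfs.
V = ΣQ_DR · Δt = 365.7 × 14400 s = 5.266 × 10^6 ft³.
Over A = 3.63 mi², depth = V / A = 0.624 in.

d ≈ 0.624 in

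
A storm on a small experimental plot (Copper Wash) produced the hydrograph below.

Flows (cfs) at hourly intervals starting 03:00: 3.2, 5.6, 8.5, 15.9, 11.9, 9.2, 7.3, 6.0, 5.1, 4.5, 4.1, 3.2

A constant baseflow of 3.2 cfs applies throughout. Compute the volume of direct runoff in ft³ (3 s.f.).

Direct-runoff ordinates (Q − Q_b): 0.0, 2.4, 5.3, 12.7, 8.7, 6.0, 4.1, 2.8, 1.9, 1.3, 0.9, 0.0 cfs.
ΣQ_DR = 46.10 cfs.
With Δt = 1 h = 3600 s, V = ΣQ_DR · Δt = 46.10 × 3600 = 1.66 × 10^5 ft³.

V ≈ 1.66 × 10^5 ft³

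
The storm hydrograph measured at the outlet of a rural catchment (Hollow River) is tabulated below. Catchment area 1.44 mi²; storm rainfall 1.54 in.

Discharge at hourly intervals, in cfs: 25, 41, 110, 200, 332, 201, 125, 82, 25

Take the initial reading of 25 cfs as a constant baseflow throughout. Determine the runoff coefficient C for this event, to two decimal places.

ΣQ_DR = 916.0 cfs; V = ΣQ_DR·Δt = 3.298 × 10^6 ft³.
Runoff depth d = V / A = 0.9857 in.
C = d / P = 0.9857 / 1.54 = 0.64.

C ≈ 0.64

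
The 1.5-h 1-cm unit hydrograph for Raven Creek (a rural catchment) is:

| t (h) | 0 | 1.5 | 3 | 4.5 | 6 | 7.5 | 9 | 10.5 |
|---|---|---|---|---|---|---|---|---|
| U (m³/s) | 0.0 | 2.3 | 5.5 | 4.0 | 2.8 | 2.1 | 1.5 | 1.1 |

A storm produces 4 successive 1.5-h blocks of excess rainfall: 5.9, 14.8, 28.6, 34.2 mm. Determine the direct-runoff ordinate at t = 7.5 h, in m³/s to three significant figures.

By discrete convolution, Q_j = Σ (P_i / 10 mm) · U_{j−i}.
At t = 7.5 h (j=5): Q = (5.9/10)·2.1 + (14.8/10)·2.8 + (28.6/10)·4.0 + (34.2/10)·5.5 = 35.6 m³/s.

Q ≈ 35.6 m³/s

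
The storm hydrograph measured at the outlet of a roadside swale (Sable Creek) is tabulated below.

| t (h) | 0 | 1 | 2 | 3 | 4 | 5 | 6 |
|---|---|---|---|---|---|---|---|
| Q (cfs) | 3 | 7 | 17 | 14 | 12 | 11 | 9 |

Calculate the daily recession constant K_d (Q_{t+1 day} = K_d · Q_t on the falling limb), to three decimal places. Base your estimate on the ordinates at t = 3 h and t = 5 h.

Between t = 3 h and t = 5 h the flow falls from 14 to 11 cfs over 2×1 h = 2 h.
Per-interval ratio K = (11/14)^(1/2) = 0.8864; K_d = K^(24/1) = 0.055.

K_d ≈ 0.055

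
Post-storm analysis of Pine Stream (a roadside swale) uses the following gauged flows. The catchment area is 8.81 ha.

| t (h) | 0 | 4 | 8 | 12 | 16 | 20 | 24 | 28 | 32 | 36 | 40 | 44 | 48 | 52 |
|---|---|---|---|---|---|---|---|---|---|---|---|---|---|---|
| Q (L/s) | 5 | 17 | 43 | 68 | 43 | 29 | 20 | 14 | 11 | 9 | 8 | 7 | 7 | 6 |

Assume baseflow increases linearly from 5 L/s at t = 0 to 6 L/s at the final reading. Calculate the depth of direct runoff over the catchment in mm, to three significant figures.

d ≈ 34.3 mm

Direct runoff: 0.00, 11.92, 37.85, 62.77, 37.69, 23.62, 14.54, 8.46, 5.38, 3.31, 2.23, 1.15, 1.08, 0.00 L/s; ΣQ_DR = 210.0 L/s.
V = ΣQ_DR · Δt = 210.0 × 14400 s = 3.024 × 10^6 L.
Over A = 8.81 ha, depth = V / A = 34.3 mm.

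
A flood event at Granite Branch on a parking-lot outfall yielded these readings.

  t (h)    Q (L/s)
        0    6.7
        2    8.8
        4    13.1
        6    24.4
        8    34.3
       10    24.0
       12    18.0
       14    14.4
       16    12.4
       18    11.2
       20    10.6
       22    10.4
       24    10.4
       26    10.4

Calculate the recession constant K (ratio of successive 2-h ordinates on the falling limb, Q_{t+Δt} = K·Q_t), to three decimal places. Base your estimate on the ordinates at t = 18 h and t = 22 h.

Using the recession-limb readings at t = 18 h and t = 22 h: Q falls from 11.2 to 10.4 L/s over 2 intervals.
K = (Q₂/Q₁)^(1/2) = (10.4/11.2)^(1/2) = 0.964.

K ≈ 0.964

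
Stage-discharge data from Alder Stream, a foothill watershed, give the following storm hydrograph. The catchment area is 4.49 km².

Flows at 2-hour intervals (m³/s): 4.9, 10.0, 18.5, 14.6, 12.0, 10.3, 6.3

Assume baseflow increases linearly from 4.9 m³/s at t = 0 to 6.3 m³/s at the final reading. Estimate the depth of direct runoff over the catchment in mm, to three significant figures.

Direct runoff: 0.00, 4.87, 13.13, 9.00, 6.17, 4.23, 0.00 m³/s; ΣQ_DR = 37.40 m³/s.
V = ΣQ_DR · Δt = 37.40 × 7200 s = 2.693 × 10^5 m³.
Over A = 4.49 km², depth = V / A = 60.0 mm.

d ≈ 60.0 mm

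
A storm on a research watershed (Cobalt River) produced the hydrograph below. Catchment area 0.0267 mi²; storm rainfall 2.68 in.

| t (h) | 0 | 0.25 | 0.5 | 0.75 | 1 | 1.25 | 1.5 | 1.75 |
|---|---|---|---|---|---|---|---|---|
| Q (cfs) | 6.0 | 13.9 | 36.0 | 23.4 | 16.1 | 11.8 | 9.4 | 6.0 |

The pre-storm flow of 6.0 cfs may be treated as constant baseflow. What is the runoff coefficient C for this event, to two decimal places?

C ≈ 0.40

ΣQ_DR = 74.60 cfs; V = ΣQ_DR·Δt = 67140 ft³.
Runoff depth d = V / A = 1.082 in.
C = d / P = 1.082 / 2.68 = 0.40.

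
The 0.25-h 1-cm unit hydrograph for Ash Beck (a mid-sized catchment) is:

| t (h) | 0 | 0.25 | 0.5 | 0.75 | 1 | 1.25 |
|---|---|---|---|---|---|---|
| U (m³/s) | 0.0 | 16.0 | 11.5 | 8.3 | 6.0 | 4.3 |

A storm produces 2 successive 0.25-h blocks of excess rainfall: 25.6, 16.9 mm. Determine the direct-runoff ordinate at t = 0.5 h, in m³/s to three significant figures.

By discrete convolution, Q_j = Σ (P_i / 10 mm) · U_{j−i}.
At t = 0.5 h (j=2): Q = (25.6/10)·11.5 + (16.9/10)·16.0 = 56.5 m³/s.

Q ≈ 56.5 m³/s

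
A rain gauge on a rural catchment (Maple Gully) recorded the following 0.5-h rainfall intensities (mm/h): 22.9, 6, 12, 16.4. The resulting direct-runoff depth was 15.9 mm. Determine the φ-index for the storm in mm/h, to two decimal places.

φ ≈ 6.50 mm/h

Only the 3 blocks with intensity above φ contribute runoff: 22.9, 12, 16.4 mm/h.
Σ(I−φ)·Δt = d  ⇒  (22.9+12+16.4 − 3φ)·0.5 = 15.9
φ = (51.30 − 15.9/0.5) / 3 = 6.50 mm/h.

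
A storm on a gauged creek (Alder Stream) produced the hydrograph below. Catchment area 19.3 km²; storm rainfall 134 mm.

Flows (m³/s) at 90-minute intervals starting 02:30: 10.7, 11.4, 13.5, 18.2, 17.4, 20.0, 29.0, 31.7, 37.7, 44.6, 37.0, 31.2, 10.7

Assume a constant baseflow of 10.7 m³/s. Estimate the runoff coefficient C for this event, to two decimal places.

C ≈ 0.36

ΣQ_DR = 174.0 m³/s; V = ΣQ_DR·Δt = 9.396 × 10^5 m³.
Runoff depth d = V / A = 48.68 mm.
C = d / P = 48.68 / 134 = 0.36.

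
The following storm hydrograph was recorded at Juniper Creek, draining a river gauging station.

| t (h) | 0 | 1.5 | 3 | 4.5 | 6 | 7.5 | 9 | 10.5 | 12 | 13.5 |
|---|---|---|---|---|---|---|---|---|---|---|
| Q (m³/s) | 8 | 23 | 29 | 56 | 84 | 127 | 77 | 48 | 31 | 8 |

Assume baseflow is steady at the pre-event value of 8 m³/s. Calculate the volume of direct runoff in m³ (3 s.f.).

V ≈ 2.22 × 10^6 m³

Direct-runoff ordinates (Q − Q_b): 0.0, 15.0, 21.0, 48.0, 76.0, 119.0, 69.0, 40.0, 23.0, 0.0 m³/s.
ΣQ_DR = 411.0 m³/s.
With Δt = 1.5 h = 5400 s, V = ΣQ_DR · Δt = 411.0 × 5400 = 2.22 × 10^6 m³.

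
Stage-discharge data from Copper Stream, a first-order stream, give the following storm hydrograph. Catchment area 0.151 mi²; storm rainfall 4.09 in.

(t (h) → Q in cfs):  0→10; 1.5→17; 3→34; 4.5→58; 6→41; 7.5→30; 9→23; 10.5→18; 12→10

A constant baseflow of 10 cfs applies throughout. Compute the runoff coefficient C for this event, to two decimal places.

ΣQ_DR = 151.0 cfs; V = ΣQ_DR·Δt = 8.154 × 10^5 ft³.
Runoff depth d = V / A = 2.324 in.
C = d / P = 2.324 / 4.09 = 0.57.

C ≈ 0.57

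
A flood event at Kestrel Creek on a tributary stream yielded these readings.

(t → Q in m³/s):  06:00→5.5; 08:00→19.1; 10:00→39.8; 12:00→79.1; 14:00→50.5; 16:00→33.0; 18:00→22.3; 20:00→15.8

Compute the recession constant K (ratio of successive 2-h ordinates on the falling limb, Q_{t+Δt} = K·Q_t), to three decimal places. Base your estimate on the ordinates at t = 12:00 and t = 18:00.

K ≈ 0.656

Using the recession-limb readings at t = 12:00 and t = 18:00: Q falls from 79.1 to 22.3 m³/s over 3 intervals.
K = (Q₂/Q₁)^(1/3) = (22.3/79.1)^(1/3) = 0.656.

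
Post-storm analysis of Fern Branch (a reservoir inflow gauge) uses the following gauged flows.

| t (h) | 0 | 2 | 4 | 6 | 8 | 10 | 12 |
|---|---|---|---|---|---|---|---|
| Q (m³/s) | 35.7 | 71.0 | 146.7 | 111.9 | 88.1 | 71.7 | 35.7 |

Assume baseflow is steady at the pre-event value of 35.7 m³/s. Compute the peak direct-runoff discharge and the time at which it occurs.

Subtracting baseflow gives direct-runoff ordinates: 0.0, 35.3, 111.0, 76.2, 52.4, 36.0, 0.0 m³/s.
The maximum is 111.0 m³/s, occurring at the reading for t = 4 h.

Q_p = 111.0 m³/s at t = 4 h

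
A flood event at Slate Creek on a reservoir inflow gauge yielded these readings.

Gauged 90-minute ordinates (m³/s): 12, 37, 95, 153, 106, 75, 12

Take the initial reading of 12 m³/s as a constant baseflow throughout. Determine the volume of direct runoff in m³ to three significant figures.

Direct-runoff ordinates (Q − Q_b): 0.0, 25.0, 83.0, 141.0, 94.0, 63.0, 0.0 m³/s.
ΣQ_DR = 406.0 m³/s.
With Δt = 1.5 h = 5400 s, V = ΣQ_DR · Δt = 406.0 × 5400 = 2.19 × 10^6 m³.

V ≈ 2.19 × 10^6 m³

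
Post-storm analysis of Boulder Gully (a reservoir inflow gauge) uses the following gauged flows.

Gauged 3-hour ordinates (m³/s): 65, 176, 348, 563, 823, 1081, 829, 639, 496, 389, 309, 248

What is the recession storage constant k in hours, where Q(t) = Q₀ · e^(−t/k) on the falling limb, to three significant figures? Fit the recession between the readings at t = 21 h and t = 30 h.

k ≈ 12.4 h

On the falling limb, Q drops from 639 to 309 m³/s between t = 21 h and t = 30 h (Δt = 9 h).
k = −Δt / ln(Q₂/Q₁) = −9 / ln(309/639) = 12.4 h.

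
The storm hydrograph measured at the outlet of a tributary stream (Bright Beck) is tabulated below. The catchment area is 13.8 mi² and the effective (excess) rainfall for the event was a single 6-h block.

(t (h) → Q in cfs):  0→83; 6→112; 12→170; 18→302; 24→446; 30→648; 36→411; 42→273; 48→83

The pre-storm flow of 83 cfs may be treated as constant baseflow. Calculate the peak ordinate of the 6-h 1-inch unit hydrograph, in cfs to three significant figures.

U_p ≈ 471 cfs

Direct runoff: 0.0, 29.0, 87.0, 219.0, 363.0, 565.0, 328.0, 190.0, 0.0 cfs; ΣQ_DR = 1781 cfs, peak = 565.0 cfs.
Runoff depth d = ΣQ_DR·Δt / A = 1781 × 21600 / (13.8 mi²) = 1.200 in.
The 1-inch UH is the DRH scaled by (1 in)/d, so U_p = 565.0 × 1/1.200 = 471 cfs.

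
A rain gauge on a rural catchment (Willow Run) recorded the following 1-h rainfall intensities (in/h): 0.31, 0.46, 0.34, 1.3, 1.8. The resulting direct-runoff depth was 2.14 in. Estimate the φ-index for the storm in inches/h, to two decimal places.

Only the 2 blocks with intensity above φ contribute runoff: 1.3, 1.8 in/h.
Σ(I−φ)·Δt = d  ⇒  (1.3+1.8 − 2φ)·1 = 2.14
φ = (3.100 − 2.14/1) / 2 = 0.48 in/h.

φ ≈ 0.48 in/h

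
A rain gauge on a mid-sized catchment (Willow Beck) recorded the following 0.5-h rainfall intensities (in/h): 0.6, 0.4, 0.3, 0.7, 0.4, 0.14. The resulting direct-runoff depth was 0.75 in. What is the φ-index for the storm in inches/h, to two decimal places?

Only the 5 blocks with intensity above φ contribute runoff: 0.6, 0.4, 0.3, 0.7, 0.4 in/h.
Σ(I−φ)·Δt = d  ⇒  (0.6+0.4+0.3+0.7+0.4 − 5φ)·0.5 = 0.75
φ = (2.400 − 0.75/0.5) / 5 = 0.18 in/h.

φ ≈ 0.18 in/h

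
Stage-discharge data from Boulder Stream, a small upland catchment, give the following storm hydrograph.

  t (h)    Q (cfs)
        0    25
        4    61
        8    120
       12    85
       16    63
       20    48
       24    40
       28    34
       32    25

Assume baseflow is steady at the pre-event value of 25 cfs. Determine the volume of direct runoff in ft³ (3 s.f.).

V ≈ 3.97 × 10^6 ft³

Direct-runoff ordinates (Q − Q_b): 0.0, 36.0, 95.0, 60.0, 38.0, 23.0, 15.0, 9.0, 0.0 cfs.
ΣQ_DR = 276.0 cfs.
With Δt = 4 h = 14400 s, V = ΣQ_DR · Δt = 276.0 × 14400 = 3.97 × 10^6 ft³.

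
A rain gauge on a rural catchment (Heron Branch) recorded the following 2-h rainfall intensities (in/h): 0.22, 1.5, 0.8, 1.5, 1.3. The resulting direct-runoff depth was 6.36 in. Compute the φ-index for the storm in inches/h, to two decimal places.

φ ≈ 0.48 in/h

Only the 4 blocks with intensity above φ contribute runoff: 1.5, 0.8, 1.5, 1.3 in/h.
Σ(I−φ)·Δt = d  ⇒  (1.5+0.8+1.5+1.3 − 4φ)·2 = 6.36
φ = (5.100 − 6.36/2) / 4 = 0.48 in/h.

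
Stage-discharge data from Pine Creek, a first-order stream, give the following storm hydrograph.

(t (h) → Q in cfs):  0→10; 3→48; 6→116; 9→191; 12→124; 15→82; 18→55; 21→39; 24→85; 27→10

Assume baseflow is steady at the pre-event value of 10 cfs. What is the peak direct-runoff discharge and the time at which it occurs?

Subtracting baseflow gives direct-runoff ordinates: 0.0, 38.0, 106.0, 181.0, 114.0, 72.0, 45.0, 29.0, 75.0, 0.0 cfs.
The maximum is 181.0 cfs, occurring at the reading for t = 9 h.

Q_p = 181.0 cfs at t = 9 h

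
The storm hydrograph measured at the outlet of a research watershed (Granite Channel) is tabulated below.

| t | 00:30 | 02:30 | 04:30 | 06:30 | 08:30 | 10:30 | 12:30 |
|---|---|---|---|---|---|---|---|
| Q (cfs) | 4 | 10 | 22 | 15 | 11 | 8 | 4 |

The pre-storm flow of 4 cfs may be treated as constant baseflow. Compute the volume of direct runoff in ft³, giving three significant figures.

V ≈ 3.31 × 10^5 ft³

Direct-runoff ordinates (Q − Q_b): 0.0, 6.0, 18.0, 11.0, 7.0, 4.0, 0.0 cfs.
ΣQ_DR = 46.00 cfs.
With Δt = 2 h = 7200 s, V = ΣQ_DR · Δt = 46.00 × 7200 = 3.31 × 10^5 ft³.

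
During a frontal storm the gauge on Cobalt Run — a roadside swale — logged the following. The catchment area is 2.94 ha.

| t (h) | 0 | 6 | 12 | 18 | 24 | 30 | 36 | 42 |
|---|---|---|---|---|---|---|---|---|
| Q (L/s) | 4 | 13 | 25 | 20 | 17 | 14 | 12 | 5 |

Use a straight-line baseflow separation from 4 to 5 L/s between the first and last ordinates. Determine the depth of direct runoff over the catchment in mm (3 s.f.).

Direct runoff: 0.00, 8.86, 20.71, 15.57, 12.43, 9.29, 7.14, 0.00 L/s; ΣQ_DR = 74.00 L/s.
V = ΣQ_DR · Δt = 74.00 × 21600 s = 1.598 × 10^6 L.
Over A = 2.94 ha, depth = V / A = 54.4 mm.

d ≈ 54.4 mm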